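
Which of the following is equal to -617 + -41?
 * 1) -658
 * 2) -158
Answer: 1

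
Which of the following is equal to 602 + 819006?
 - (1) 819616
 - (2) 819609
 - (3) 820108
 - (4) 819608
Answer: 4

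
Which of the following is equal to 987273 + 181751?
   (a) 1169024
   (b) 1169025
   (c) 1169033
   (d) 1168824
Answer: a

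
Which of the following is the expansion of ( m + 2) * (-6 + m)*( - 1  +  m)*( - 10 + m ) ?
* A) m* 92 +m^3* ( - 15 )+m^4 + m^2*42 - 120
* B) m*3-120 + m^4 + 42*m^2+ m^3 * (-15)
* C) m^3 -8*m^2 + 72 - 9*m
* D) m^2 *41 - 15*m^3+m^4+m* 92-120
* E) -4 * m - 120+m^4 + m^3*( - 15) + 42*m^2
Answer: A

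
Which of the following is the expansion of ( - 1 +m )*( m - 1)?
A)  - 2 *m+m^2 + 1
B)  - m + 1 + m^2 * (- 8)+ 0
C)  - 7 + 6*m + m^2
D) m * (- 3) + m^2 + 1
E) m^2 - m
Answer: A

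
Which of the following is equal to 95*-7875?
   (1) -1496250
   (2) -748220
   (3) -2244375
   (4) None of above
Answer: 4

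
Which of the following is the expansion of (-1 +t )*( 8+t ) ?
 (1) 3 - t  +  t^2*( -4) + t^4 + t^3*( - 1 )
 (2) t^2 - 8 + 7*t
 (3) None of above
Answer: 2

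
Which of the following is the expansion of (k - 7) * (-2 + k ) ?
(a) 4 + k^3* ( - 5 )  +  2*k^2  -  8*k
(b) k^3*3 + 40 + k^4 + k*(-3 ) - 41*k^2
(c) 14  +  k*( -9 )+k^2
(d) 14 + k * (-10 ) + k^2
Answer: c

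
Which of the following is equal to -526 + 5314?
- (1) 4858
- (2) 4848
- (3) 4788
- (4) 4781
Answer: 3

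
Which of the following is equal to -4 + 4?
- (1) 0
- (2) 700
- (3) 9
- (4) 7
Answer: 1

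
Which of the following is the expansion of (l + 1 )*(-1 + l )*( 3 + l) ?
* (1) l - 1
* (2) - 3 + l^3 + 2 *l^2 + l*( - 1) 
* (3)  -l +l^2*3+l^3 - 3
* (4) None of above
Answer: 3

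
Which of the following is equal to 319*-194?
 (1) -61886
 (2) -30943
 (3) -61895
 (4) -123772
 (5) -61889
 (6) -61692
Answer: 1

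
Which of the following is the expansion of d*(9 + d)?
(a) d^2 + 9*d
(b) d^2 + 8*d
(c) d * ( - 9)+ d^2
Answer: a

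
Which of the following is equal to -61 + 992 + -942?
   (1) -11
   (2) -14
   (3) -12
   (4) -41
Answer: 1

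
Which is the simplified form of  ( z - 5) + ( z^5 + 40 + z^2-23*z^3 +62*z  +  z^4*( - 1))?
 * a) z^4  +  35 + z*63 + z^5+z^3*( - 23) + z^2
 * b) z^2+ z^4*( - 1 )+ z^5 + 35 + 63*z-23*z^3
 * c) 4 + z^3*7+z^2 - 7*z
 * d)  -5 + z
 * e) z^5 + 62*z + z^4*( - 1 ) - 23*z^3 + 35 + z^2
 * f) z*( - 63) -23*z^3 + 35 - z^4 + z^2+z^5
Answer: b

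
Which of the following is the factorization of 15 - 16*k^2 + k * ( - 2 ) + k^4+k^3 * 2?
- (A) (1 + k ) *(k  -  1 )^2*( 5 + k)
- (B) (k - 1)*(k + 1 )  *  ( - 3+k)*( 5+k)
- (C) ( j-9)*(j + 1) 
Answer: B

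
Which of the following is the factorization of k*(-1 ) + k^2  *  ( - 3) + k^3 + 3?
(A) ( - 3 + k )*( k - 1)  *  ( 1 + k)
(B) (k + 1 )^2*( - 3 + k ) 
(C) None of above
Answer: A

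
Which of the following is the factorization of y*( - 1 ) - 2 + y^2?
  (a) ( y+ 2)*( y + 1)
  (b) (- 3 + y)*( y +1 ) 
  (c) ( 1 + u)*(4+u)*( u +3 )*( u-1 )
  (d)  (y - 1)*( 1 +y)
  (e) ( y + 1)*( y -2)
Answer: e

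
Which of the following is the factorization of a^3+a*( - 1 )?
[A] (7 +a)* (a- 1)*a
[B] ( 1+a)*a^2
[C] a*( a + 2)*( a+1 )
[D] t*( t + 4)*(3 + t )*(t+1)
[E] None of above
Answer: E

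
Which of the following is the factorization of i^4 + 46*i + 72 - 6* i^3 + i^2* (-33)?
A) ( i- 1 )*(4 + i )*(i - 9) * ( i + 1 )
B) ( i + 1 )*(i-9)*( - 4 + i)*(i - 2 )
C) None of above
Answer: C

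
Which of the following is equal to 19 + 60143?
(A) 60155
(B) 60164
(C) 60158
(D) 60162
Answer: D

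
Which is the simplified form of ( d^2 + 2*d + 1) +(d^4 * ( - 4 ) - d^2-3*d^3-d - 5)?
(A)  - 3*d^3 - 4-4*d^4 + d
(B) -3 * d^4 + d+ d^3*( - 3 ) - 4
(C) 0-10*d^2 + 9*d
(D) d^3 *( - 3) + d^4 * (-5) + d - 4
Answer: A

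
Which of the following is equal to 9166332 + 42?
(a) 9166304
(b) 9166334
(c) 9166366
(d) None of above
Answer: d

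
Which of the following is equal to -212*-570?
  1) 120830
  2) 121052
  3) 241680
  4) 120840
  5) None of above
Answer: 4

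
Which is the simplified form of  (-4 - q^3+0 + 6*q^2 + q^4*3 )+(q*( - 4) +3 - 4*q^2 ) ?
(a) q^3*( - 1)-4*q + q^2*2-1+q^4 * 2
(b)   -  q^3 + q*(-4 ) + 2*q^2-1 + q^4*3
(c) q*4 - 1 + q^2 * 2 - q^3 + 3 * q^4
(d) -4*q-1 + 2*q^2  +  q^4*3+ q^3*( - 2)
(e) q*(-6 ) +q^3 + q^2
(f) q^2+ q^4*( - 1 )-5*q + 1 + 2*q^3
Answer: b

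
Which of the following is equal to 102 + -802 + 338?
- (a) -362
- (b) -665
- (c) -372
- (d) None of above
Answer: a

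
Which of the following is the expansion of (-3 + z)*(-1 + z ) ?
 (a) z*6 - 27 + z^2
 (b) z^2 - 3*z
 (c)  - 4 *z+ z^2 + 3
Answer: c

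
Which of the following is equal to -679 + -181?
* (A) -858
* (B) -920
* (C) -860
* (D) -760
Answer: C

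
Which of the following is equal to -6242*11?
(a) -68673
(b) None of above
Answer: b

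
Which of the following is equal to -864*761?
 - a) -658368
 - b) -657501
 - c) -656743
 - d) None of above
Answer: d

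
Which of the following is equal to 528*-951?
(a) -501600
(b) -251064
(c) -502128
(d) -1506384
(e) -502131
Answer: c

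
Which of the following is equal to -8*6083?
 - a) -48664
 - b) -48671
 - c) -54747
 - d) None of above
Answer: a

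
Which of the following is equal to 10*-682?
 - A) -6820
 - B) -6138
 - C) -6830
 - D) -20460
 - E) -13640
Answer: A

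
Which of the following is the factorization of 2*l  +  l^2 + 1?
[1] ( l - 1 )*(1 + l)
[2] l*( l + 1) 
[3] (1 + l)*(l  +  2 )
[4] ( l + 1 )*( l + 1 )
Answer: 4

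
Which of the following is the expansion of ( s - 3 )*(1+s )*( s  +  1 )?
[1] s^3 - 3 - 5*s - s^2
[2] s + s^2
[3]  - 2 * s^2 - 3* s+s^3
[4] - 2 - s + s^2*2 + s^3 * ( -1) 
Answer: 1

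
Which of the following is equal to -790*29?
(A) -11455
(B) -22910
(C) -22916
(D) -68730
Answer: B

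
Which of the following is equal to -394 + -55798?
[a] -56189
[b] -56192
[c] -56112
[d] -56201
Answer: b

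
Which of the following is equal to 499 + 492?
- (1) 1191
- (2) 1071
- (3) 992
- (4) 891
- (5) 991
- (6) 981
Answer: 5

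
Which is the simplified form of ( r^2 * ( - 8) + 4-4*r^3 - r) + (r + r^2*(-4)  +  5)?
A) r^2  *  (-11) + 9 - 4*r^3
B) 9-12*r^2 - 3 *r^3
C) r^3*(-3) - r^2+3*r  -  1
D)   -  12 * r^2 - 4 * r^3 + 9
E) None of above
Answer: D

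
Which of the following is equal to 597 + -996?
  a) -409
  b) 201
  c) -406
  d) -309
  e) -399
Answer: e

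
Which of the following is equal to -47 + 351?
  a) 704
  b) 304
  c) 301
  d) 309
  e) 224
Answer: b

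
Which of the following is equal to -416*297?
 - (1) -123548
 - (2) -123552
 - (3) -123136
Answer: 2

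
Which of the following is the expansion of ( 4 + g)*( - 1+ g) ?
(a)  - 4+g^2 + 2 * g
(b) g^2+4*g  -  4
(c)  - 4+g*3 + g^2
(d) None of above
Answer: c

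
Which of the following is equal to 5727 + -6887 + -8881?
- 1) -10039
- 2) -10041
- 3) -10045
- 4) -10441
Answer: 2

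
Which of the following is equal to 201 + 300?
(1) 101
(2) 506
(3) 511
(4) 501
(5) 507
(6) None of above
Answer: 4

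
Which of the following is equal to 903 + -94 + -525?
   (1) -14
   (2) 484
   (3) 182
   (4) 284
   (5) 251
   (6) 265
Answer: 4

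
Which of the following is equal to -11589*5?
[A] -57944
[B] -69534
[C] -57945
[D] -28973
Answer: C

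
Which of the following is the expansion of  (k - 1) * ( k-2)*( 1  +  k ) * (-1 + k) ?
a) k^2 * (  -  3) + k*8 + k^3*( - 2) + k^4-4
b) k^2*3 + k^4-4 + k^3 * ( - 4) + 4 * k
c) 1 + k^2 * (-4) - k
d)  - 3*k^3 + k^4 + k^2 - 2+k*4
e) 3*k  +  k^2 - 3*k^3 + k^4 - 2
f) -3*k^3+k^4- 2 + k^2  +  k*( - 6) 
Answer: e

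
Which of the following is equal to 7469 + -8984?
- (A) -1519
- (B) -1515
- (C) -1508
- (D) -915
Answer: B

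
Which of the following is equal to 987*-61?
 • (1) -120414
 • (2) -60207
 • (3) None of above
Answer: 2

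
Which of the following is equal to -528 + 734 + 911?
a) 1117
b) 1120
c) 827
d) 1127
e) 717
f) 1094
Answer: a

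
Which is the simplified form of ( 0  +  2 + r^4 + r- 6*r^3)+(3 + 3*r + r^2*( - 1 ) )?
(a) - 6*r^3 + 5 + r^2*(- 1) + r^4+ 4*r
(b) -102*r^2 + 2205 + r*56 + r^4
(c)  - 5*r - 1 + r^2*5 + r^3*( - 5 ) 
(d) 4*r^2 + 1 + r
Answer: a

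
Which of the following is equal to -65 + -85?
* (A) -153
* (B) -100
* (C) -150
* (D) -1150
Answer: C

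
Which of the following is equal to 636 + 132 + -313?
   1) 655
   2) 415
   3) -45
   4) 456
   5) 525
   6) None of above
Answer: 6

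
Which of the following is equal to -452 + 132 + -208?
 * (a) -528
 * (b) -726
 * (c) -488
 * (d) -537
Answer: a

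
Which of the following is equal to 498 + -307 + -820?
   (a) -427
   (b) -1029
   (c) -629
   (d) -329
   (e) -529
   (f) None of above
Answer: c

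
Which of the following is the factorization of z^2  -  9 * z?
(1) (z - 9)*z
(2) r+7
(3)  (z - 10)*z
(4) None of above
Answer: 1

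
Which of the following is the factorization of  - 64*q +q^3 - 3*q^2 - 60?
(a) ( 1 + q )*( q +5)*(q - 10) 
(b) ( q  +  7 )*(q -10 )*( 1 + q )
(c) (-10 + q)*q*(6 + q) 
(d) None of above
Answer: d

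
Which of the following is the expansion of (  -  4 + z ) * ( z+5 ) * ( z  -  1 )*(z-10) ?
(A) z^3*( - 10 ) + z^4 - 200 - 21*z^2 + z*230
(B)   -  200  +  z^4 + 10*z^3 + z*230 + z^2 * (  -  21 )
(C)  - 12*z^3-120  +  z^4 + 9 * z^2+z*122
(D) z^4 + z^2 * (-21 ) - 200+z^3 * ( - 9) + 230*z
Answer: A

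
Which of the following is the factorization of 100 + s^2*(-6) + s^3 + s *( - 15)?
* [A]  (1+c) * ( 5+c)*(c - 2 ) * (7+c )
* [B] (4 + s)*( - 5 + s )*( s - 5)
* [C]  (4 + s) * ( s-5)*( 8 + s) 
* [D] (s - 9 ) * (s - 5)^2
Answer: B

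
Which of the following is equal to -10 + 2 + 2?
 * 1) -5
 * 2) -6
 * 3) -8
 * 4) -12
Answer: 2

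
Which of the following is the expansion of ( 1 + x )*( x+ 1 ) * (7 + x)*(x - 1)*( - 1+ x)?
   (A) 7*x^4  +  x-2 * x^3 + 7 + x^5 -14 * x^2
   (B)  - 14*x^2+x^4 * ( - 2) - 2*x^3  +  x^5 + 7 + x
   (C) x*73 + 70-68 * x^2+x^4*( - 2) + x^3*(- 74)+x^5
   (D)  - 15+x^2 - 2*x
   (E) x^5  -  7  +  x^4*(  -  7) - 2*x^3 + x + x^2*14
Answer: A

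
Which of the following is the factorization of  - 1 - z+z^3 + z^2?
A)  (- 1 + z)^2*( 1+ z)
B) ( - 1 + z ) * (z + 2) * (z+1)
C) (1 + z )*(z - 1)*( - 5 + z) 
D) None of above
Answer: D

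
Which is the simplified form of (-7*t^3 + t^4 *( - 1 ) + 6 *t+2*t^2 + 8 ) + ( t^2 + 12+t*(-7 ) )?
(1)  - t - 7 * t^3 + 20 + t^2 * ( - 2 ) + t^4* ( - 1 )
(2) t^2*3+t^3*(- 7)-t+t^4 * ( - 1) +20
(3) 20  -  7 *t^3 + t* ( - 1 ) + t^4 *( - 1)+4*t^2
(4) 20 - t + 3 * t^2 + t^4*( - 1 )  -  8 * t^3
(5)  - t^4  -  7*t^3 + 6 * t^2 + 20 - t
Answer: 2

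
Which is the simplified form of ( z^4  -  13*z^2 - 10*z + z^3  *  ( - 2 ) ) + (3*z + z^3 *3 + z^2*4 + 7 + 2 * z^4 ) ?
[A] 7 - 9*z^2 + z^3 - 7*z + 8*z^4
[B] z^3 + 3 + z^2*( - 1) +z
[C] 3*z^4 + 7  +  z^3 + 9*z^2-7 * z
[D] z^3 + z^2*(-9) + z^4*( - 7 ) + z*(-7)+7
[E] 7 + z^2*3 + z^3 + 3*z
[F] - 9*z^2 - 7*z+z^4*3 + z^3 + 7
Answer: F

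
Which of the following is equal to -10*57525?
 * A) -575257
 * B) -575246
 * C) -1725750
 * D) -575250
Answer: D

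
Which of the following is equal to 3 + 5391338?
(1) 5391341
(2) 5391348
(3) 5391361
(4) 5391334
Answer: 1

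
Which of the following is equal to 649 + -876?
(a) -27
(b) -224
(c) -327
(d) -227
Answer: d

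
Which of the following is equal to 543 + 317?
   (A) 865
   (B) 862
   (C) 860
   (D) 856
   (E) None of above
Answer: C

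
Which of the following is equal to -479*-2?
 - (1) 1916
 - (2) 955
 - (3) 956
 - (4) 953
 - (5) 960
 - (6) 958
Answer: 6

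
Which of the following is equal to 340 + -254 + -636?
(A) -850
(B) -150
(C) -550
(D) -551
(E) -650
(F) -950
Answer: C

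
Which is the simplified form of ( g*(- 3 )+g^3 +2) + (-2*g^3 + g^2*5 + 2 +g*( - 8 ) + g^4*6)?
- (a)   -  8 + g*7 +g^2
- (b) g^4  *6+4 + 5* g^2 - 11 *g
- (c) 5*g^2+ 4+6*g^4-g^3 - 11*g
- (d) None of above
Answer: c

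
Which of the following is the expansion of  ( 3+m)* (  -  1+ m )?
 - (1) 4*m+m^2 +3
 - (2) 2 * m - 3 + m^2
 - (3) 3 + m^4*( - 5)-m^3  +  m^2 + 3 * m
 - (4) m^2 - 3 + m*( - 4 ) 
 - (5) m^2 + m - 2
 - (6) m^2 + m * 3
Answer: 2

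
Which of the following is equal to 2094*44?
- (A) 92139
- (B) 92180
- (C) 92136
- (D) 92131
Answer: C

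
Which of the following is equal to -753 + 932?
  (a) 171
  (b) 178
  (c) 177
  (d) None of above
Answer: d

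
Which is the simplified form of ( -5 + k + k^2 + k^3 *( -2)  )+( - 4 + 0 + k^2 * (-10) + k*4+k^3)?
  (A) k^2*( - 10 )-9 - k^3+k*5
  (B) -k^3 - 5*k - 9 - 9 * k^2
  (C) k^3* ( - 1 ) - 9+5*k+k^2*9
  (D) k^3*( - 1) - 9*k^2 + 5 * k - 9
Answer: D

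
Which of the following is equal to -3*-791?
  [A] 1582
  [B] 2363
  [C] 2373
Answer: C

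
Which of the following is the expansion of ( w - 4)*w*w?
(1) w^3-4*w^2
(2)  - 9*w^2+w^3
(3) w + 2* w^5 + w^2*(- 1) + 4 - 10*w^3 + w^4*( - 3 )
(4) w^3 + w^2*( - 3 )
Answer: 1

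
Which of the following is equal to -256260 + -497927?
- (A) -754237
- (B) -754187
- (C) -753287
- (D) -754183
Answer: B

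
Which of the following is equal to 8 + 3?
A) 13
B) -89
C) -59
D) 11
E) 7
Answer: D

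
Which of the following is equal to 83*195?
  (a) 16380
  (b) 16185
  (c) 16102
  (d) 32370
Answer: b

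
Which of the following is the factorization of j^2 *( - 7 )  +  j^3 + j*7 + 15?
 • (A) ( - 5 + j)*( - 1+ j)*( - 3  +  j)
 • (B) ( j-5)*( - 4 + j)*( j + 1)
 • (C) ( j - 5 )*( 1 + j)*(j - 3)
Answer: C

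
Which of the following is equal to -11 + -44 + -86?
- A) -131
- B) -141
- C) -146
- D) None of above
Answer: B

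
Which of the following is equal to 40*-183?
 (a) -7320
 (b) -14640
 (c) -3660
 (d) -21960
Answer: a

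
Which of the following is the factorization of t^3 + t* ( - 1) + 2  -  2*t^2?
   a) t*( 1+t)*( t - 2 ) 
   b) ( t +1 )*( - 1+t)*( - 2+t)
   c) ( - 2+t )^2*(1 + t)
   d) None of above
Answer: b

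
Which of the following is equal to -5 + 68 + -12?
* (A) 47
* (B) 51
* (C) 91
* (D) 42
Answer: B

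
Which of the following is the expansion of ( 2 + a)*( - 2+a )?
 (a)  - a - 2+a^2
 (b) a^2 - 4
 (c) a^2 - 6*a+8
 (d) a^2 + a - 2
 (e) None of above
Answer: b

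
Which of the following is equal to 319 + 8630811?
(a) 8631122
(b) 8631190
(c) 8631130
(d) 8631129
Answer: c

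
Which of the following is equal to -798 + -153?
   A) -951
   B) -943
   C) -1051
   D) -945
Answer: A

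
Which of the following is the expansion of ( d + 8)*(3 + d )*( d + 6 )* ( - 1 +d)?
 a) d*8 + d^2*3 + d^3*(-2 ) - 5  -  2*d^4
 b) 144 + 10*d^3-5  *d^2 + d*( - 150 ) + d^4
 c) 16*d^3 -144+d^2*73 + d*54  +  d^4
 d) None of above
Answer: c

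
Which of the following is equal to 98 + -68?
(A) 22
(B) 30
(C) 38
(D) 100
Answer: B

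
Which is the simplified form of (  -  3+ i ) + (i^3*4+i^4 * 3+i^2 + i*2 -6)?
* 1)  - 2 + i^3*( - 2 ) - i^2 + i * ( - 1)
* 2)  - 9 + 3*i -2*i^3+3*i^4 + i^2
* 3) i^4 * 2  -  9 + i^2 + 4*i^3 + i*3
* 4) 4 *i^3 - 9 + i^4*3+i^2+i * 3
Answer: 4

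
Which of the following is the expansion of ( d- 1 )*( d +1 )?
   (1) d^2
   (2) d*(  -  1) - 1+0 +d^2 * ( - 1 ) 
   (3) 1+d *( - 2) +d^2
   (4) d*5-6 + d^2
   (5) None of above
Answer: 5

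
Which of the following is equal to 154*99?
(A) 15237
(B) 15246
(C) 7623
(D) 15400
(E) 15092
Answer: B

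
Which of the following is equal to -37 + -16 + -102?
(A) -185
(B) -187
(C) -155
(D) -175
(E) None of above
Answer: C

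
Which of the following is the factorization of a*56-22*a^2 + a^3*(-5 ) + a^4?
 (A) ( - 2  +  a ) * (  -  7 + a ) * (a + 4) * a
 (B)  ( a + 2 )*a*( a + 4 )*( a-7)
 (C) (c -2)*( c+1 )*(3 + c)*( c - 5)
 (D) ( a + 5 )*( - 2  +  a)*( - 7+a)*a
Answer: A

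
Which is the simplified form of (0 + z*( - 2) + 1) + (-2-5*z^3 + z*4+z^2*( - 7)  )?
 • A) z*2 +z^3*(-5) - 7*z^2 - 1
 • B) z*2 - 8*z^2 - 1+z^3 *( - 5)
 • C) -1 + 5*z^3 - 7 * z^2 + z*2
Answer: A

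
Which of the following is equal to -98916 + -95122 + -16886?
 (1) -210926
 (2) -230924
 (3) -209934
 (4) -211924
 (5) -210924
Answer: 5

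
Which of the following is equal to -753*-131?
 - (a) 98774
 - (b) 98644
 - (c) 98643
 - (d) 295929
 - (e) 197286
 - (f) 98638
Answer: c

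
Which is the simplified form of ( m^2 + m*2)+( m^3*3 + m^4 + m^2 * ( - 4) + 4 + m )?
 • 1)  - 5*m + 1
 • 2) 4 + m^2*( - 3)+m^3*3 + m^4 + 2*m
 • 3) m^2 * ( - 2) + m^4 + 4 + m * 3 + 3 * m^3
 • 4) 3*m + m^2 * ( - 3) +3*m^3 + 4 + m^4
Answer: 4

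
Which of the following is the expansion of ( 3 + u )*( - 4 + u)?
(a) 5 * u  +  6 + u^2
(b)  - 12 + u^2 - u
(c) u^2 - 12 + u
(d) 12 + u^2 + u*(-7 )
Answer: b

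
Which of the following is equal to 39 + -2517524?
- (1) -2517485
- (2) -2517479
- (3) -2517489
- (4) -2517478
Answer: 1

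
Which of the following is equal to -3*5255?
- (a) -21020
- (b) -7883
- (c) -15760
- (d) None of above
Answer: d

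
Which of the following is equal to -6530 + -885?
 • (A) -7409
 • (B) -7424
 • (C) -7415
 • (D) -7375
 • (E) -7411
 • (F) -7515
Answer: C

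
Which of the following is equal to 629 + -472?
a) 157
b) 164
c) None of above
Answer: a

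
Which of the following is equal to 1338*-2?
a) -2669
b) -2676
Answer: b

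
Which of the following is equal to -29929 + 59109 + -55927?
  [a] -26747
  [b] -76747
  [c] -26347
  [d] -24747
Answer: a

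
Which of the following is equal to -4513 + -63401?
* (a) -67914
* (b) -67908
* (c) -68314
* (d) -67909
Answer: a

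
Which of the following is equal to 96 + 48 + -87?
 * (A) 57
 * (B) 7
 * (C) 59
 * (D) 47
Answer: A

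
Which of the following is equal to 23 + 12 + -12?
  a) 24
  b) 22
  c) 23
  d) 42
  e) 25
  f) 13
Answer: c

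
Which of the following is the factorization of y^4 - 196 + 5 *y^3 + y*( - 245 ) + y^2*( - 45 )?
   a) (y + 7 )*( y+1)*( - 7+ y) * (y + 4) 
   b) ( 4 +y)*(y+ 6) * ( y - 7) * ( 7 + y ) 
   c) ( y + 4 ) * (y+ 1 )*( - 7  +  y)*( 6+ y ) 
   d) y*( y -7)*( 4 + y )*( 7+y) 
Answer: a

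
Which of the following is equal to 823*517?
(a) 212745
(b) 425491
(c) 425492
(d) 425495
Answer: b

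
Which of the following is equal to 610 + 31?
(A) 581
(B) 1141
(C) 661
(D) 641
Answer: D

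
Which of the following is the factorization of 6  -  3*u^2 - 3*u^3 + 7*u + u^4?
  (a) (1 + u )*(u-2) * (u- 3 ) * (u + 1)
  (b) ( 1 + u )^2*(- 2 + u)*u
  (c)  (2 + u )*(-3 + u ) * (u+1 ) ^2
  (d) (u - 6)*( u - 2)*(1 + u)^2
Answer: a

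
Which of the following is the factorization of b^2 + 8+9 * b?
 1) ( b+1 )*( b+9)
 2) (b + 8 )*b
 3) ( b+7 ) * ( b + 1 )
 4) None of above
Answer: 4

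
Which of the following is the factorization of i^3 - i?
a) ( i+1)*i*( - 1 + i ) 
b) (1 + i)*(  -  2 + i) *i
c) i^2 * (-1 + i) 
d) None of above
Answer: a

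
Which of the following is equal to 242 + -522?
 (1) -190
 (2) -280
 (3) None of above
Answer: 2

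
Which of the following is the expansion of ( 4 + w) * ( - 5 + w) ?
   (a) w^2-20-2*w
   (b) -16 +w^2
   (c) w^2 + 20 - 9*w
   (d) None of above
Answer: d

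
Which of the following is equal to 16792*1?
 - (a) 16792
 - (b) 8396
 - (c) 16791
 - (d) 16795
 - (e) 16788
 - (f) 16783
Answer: a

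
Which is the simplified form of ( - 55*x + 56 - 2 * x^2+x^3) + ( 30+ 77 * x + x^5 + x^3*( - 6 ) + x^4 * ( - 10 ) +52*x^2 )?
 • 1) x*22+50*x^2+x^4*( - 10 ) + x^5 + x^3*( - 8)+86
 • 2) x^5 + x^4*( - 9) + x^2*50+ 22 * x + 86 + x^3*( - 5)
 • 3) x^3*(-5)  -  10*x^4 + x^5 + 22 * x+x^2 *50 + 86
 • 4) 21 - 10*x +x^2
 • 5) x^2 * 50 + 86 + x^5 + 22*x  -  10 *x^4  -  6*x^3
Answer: 3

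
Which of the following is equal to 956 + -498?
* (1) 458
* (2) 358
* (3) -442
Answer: 1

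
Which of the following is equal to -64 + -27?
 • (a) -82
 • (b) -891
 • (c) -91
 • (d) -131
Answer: c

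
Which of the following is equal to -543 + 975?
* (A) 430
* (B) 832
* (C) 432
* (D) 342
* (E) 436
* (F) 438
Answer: C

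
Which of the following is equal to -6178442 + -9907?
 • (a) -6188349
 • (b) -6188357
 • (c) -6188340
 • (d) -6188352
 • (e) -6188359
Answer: a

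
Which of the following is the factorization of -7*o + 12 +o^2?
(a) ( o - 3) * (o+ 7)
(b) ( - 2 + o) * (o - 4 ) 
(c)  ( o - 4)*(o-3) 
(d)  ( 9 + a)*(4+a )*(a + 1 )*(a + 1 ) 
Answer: c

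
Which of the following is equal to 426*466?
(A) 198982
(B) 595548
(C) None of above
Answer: C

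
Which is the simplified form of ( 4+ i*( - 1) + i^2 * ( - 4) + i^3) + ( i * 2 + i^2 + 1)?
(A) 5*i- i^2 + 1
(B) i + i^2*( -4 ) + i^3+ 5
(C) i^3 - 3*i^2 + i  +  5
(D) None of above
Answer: C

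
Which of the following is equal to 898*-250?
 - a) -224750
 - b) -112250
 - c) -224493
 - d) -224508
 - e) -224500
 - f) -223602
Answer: e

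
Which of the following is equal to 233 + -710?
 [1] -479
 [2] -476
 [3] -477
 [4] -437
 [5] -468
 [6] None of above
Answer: 3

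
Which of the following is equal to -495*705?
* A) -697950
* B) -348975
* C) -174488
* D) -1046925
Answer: B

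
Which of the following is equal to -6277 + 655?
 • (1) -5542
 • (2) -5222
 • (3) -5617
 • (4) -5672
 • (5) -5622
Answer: 5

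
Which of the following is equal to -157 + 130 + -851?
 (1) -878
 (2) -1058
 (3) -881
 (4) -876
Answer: 1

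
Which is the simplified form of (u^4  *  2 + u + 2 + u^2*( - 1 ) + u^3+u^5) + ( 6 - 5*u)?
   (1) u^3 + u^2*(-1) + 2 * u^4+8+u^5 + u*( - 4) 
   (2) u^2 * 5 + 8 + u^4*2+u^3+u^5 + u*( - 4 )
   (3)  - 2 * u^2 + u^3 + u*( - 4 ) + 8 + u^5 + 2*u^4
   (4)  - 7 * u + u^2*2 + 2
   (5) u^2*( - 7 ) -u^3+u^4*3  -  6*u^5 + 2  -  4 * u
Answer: 1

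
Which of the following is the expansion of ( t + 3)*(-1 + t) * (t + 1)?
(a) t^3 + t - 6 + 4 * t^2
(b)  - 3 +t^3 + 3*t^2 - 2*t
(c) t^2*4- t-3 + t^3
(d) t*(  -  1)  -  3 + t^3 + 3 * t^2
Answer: d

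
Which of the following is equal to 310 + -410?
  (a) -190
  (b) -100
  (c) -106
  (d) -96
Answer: b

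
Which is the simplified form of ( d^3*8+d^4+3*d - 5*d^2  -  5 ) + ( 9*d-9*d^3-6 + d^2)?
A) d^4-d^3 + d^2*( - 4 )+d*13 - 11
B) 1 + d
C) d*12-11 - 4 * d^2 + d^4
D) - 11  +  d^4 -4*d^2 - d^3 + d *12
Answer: D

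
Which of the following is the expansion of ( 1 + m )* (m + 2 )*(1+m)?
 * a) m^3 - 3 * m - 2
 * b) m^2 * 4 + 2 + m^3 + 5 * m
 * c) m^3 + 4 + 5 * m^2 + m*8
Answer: b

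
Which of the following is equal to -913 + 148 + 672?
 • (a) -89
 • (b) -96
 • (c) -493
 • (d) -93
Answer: d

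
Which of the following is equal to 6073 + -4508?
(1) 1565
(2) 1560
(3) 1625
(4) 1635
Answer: 1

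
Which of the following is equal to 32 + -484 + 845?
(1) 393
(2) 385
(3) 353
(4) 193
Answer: 1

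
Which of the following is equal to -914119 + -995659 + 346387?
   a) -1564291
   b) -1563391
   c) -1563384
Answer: b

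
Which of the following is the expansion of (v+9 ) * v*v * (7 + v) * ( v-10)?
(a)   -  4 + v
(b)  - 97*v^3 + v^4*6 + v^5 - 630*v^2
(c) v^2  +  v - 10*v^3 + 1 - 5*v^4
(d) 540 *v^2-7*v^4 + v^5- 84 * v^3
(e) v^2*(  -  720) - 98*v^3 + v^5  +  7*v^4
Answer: b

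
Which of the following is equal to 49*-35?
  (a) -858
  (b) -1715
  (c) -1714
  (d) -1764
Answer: b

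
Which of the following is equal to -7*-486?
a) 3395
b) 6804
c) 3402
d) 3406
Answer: c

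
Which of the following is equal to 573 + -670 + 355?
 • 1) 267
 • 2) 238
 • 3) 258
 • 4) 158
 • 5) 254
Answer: 3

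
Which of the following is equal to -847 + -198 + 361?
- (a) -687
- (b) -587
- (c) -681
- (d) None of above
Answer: d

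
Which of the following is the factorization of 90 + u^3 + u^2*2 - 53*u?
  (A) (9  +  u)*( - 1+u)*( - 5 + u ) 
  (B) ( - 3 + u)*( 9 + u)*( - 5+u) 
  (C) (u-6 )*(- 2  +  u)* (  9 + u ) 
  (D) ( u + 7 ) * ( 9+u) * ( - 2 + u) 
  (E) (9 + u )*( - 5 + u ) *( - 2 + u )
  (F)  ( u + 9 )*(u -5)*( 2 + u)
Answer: E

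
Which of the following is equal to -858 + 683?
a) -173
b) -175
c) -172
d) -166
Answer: b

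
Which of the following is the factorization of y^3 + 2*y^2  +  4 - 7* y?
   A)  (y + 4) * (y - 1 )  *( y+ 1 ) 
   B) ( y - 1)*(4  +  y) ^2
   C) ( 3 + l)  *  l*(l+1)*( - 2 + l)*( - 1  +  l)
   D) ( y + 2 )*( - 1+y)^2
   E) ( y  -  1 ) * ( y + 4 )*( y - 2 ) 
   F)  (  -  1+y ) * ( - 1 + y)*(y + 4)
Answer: F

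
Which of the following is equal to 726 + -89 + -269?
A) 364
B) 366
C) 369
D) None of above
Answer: D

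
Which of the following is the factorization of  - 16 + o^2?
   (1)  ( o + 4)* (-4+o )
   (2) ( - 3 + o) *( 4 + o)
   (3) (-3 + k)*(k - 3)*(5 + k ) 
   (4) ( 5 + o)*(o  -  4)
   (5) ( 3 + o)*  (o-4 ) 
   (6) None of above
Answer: 1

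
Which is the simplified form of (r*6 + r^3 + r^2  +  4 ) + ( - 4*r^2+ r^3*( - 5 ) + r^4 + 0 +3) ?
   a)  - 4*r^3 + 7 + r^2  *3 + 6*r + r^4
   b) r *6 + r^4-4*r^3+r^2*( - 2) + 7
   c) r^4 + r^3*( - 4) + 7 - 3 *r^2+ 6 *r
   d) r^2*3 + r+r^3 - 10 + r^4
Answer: c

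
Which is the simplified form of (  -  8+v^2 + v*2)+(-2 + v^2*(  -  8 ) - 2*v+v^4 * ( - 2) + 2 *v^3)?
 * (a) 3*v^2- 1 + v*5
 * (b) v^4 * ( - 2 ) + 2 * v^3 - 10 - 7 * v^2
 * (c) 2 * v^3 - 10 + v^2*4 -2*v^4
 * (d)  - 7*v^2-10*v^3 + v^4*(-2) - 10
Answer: b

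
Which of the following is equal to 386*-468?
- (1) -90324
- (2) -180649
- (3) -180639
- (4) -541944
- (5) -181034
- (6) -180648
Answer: 6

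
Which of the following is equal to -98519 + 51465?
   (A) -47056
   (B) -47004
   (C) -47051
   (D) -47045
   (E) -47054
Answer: E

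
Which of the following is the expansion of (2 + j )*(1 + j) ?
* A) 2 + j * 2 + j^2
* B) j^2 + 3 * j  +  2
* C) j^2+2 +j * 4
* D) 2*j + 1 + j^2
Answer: B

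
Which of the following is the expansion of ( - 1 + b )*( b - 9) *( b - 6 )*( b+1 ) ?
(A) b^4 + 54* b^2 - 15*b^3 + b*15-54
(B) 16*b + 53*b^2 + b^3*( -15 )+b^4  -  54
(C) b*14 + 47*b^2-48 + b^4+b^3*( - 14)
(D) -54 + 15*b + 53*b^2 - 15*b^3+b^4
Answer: D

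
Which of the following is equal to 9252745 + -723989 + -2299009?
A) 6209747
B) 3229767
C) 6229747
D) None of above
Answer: C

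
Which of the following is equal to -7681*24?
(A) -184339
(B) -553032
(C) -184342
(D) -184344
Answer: D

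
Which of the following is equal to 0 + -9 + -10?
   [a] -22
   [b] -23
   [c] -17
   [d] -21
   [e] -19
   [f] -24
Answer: e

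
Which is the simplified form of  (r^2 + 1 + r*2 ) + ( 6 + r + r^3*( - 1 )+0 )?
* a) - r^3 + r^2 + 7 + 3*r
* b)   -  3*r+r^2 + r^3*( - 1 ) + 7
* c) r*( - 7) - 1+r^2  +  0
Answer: a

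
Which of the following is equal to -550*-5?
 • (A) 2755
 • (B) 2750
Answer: B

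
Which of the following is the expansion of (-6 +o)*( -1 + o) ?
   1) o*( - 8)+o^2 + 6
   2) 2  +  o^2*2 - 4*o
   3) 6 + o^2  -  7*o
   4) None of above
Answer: 3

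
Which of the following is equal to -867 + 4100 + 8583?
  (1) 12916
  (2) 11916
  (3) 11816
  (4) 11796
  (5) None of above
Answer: 3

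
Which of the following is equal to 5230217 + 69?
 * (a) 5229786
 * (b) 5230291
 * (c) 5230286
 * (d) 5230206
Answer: c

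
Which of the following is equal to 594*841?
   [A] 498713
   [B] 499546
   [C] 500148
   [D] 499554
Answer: D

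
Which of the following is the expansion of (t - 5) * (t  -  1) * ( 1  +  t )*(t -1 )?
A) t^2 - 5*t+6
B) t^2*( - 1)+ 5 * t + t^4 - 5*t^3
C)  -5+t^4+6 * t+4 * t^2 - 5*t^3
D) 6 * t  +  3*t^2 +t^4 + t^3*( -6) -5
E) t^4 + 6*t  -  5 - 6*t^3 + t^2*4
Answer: E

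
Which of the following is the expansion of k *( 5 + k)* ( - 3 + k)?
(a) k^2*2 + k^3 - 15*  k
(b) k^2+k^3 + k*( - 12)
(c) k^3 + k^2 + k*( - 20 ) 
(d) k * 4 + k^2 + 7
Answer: a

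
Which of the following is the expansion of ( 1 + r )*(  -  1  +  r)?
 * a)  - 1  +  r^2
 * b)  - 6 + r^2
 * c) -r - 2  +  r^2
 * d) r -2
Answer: a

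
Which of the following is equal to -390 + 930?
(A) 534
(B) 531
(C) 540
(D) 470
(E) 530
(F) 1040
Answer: C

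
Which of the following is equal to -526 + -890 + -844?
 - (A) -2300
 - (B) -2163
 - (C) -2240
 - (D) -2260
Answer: D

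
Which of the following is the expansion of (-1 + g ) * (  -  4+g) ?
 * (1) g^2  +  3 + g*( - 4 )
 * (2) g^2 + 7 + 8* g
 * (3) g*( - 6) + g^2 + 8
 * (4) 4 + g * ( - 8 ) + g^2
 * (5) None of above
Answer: 5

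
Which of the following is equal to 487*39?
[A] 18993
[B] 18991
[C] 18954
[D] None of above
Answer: A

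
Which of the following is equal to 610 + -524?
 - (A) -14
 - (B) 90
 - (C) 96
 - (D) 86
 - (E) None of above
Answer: D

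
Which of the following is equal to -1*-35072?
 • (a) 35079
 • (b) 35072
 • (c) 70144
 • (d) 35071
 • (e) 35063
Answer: b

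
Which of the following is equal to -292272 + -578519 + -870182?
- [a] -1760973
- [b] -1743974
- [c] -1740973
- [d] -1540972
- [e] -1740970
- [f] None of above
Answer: c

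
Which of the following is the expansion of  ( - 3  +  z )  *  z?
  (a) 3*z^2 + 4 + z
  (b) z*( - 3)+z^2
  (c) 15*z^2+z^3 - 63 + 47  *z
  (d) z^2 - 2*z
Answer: b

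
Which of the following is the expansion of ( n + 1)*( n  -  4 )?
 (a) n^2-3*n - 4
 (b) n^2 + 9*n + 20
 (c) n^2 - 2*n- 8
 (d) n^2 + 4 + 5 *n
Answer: a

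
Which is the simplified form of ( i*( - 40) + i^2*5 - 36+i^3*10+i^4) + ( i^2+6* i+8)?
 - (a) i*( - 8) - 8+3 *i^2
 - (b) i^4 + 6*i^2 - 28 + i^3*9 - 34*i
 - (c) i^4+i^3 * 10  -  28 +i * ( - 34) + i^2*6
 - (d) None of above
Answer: c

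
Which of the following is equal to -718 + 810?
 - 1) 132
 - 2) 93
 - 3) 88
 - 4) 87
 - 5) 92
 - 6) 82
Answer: 5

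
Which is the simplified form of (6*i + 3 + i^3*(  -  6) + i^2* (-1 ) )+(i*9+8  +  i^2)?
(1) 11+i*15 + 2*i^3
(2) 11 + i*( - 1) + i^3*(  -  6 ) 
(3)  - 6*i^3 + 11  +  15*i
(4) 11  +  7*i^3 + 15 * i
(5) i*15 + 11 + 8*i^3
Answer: 3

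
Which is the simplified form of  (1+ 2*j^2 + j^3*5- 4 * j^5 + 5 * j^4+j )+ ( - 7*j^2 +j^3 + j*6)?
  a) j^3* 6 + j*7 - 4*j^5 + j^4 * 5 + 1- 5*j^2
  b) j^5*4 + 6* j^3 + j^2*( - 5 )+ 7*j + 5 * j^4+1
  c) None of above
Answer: a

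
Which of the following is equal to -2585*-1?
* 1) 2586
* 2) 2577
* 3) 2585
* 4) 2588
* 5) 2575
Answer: 3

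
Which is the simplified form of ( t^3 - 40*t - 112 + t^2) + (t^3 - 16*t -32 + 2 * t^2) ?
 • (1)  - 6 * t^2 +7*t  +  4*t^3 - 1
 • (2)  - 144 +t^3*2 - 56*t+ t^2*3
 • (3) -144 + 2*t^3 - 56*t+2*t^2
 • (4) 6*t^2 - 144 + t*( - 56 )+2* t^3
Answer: 2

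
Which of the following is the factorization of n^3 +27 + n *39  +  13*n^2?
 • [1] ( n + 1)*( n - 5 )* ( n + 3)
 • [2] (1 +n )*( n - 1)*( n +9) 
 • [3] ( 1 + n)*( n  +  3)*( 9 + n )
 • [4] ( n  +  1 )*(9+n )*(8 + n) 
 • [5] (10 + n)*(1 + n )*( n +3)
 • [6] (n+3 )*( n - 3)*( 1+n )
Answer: 3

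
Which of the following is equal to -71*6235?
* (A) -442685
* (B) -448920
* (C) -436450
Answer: A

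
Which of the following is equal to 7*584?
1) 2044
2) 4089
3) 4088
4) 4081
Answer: 3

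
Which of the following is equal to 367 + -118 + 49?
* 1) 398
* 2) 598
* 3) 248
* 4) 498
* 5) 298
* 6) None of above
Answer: 5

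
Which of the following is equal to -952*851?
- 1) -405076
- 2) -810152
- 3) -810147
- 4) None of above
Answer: 2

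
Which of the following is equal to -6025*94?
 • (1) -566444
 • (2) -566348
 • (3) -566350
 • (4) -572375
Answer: 3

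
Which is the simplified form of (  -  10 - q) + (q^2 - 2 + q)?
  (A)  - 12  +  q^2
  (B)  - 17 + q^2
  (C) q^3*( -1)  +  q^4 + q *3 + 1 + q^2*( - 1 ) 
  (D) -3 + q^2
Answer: A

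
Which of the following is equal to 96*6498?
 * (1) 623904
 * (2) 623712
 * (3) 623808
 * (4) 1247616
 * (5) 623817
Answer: 3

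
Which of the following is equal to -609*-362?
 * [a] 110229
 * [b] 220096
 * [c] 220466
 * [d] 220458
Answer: d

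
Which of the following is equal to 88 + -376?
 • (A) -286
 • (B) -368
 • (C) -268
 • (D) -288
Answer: D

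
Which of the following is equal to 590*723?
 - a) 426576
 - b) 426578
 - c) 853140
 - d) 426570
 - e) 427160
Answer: d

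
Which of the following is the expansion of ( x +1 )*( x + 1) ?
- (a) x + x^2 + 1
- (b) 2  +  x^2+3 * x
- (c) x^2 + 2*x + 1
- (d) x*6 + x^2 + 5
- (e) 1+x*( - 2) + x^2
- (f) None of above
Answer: c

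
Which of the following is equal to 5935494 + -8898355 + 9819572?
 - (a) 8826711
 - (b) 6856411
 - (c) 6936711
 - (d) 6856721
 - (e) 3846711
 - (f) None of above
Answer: f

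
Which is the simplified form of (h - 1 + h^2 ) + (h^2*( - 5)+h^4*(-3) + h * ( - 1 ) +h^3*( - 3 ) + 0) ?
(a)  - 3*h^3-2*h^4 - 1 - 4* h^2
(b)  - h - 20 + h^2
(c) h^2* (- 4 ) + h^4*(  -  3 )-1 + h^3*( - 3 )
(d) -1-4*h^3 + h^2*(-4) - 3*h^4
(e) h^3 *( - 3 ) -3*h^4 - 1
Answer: c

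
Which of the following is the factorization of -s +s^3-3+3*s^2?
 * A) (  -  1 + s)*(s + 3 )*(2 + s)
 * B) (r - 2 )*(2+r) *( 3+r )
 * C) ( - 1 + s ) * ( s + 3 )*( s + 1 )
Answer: C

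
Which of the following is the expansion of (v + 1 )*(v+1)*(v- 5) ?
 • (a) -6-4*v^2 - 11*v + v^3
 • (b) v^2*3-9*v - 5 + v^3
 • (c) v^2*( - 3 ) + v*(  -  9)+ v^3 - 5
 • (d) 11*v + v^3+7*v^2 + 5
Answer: c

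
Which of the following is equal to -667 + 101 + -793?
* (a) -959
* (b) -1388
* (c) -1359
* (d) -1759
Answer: c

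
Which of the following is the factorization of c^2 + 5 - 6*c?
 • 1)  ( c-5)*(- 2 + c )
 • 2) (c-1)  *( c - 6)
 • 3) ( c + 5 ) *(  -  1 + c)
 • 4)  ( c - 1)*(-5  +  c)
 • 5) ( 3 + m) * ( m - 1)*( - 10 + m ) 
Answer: 4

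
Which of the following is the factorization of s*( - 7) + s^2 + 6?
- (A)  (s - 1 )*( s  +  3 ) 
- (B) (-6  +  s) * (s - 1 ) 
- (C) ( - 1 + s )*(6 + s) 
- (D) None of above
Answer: B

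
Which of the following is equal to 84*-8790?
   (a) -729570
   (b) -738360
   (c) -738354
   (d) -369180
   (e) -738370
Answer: b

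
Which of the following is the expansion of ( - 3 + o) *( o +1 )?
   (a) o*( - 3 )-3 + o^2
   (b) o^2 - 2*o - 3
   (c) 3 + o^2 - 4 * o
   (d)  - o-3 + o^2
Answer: b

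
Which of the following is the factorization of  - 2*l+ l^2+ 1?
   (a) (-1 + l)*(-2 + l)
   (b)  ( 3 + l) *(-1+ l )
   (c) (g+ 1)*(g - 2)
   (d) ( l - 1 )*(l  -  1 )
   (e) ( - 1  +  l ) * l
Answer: d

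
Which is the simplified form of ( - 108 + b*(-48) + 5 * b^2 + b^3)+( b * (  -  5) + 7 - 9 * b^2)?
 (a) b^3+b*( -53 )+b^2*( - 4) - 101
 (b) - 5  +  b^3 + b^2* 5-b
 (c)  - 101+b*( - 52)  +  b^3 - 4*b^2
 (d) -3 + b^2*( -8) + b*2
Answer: a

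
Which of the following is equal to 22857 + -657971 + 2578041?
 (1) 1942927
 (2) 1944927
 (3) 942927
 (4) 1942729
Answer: 1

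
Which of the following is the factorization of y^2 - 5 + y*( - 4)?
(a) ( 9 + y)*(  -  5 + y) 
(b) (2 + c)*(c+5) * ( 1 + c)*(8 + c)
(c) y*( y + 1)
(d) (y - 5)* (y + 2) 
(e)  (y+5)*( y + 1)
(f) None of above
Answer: f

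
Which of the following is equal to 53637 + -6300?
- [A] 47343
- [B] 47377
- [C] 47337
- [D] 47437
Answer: C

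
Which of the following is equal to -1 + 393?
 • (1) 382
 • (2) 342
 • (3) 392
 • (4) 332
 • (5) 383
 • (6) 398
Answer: 3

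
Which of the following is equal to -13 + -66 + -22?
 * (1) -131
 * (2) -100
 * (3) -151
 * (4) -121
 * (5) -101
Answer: 5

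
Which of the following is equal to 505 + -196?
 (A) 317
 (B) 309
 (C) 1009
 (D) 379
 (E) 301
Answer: B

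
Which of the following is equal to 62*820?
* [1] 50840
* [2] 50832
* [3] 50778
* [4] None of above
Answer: 1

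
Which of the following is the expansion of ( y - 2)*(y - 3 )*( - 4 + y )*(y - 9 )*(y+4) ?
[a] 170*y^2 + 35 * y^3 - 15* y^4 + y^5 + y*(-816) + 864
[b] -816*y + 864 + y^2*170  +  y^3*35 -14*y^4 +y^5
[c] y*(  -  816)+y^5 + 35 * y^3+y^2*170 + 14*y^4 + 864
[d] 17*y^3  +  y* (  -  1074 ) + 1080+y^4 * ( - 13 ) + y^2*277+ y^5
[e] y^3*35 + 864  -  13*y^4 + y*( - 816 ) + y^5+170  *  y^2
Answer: b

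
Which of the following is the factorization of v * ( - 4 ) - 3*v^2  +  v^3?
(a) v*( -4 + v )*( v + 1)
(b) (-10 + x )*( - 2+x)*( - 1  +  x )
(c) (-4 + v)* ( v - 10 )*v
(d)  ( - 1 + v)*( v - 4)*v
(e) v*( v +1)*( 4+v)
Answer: a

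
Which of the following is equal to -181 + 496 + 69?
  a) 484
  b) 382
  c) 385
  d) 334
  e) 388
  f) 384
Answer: f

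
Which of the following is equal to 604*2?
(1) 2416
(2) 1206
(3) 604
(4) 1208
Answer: 4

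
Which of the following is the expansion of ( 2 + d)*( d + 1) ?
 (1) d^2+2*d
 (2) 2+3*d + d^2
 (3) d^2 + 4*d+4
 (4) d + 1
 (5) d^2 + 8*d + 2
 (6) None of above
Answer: 2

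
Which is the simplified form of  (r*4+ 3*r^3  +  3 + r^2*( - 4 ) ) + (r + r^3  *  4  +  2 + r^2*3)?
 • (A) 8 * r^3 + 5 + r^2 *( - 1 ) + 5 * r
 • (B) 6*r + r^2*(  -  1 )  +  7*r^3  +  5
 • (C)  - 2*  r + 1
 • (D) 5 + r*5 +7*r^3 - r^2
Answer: D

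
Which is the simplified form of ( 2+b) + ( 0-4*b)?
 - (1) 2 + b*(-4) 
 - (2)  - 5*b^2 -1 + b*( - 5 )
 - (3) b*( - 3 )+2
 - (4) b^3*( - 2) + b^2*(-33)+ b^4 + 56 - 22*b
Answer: 3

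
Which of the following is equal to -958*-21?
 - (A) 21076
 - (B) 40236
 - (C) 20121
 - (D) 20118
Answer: D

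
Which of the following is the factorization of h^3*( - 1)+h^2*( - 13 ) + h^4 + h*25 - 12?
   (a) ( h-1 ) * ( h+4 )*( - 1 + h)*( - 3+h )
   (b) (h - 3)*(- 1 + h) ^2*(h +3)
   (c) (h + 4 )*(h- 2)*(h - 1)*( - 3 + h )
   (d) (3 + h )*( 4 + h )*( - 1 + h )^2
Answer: a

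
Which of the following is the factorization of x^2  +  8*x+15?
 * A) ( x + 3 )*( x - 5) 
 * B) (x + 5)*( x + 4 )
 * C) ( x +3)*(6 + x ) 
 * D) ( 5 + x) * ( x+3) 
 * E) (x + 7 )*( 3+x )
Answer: D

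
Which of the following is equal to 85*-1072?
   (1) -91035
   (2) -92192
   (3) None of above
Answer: 3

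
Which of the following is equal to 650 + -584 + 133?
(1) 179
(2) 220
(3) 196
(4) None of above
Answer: 4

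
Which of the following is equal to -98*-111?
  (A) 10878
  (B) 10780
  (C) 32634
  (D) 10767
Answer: A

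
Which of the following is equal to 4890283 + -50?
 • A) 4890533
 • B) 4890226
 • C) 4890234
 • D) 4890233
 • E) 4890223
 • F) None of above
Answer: D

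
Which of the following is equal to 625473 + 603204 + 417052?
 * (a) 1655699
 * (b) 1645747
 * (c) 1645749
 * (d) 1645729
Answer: d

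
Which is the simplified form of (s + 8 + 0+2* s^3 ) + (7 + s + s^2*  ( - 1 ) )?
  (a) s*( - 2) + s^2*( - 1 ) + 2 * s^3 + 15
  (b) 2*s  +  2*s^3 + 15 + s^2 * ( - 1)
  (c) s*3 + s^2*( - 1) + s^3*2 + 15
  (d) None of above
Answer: b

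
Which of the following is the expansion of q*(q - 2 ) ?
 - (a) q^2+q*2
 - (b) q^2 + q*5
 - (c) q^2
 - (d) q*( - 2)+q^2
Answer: d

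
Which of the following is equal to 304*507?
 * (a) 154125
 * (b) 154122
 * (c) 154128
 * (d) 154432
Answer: c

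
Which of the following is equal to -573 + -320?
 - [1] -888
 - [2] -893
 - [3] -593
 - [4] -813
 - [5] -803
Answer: 2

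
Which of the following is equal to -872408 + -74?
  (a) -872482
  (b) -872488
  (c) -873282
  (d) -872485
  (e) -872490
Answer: a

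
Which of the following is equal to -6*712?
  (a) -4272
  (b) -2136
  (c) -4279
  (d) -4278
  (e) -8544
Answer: a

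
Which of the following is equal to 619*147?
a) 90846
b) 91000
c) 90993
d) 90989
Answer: c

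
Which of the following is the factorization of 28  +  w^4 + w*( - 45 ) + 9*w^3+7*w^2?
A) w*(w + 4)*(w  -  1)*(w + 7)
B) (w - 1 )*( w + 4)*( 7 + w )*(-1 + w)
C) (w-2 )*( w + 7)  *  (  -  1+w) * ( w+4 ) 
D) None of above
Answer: B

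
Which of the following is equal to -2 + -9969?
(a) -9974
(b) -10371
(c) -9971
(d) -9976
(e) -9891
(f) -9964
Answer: c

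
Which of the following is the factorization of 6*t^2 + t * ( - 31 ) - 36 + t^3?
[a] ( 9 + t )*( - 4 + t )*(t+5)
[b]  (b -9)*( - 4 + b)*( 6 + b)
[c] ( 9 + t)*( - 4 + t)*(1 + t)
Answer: c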